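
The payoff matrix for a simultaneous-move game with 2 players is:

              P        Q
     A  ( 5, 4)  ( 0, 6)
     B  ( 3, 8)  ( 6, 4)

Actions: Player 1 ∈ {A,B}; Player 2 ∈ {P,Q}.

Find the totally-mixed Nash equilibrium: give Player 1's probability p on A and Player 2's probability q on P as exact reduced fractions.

P1 mixes 2/3 on A; P2 mixes 3/4 on P

P1 indiff ⇒ q·5+(1-q)·0 = q·3+(1-q)·6 ⇒ q(2) = (1-q)(6) ⇒ q = 3/4
P2 indiff ⇒ p·4+(1-p)·8 = p·6+(1-p)·4 ⇒ p(-2) = (1-p)(-4) ⇒ p = 2/3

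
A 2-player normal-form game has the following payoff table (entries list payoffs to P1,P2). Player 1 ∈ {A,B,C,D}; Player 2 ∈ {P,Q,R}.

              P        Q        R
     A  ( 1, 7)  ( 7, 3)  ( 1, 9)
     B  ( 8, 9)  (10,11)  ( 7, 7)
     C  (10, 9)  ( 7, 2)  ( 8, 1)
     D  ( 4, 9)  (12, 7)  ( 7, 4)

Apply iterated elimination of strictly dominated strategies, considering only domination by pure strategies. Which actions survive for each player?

IESDS → P1:{B,C,D} P2:{P,Q}

P1 drop A (B beats it: P:8>1 Q:10>7 R:7>1)
P2 drop R (P beats it: B:9>7 C:9>1 D:9>4)
P1→{B,C,D} P2→{P,Q}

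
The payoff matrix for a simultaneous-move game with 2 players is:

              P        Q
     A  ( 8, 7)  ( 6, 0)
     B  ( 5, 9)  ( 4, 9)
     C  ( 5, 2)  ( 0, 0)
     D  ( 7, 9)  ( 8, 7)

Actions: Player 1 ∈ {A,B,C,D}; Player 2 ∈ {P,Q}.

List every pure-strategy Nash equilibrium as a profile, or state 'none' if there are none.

Nash profiles: (A,P)

(A,P): NE
(A,Q): not NE [P1→D gives 8>6; P2→P gives 7>0]
(B,P): not NE [P1→A gives 8>5]
(B,Q): not NE [P1→D gives 8>4]
(C,P): not NE [P1→A gives 8>5]
(C,Q): not NE [P1→D gives 8>0; P2→P gives 2>0]
(D,P): not NE [P1→A gives 8>7]
(D,Q): not NE [P2→P gives 9>7]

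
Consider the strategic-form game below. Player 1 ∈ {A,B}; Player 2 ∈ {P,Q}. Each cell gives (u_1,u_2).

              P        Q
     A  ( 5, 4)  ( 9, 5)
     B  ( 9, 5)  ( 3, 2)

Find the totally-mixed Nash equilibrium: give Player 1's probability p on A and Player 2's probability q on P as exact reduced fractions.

(p,q) = (3/4, 3/5)

P1 indiff ⇒ q·5+(1-q)·9 = q·9+(1-q)·3 ⇒ q(-4) = (1-q)(-6) ⇒ q = 3/5
P2 indiff ⇒ p·4+(1-p)·5 = p·5+(1-p)·2 ⇒ p(-1) = (1-p)(-3) ⇒ p = 3/4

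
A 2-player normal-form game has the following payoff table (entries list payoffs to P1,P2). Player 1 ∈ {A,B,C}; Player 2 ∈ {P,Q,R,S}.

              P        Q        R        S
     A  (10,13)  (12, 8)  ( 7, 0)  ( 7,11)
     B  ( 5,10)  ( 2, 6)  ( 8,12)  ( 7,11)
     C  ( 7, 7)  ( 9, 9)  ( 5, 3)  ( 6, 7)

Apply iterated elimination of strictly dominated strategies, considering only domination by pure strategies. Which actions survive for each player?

Survivors P1:{A,B} P2:{P,R,S}

P1 drop C (A beats it: P:10>7 Q:12>9 R:7>5 S:7>6)
P2 drop Q (P beats it: A:13>8 B:10>6)
P1→{A,B} P2→{P,R,S}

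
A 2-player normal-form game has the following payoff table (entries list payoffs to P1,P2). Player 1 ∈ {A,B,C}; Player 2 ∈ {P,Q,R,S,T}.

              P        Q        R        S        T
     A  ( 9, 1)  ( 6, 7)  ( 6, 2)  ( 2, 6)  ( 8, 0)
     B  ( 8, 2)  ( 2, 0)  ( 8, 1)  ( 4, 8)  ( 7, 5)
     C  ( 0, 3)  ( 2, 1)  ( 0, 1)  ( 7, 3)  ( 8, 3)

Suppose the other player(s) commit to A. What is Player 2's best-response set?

P2 best: {Q}

u_2(P vs A) = 1
u_2(Q vs A) = 7
u_2(R vs A) = 2
u_2(S vs A) = 6
u_2(T vs A) = 0
max payoff 7 at {Q}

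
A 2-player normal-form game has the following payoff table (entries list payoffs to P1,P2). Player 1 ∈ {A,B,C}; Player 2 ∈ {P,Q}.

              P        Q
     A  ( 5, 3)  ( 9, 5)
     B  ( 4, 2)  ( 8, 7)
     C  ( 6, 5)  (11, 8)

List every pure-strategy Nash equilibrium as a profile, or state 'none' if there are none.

(A,P): not NE [P1→C gives 6>5; P2→Q gives 5>3]
(A,Q): not NE [P1→C gives 11>9]
(B,P): not NE [P1→C gives 6>4; P2→Q gives 7>2]
(B,Q): not NE [P1→C gives 11>8]
(C,P): not NE [P2→Q gives 8>5]
(C,Q): NE

NE set: (C,Q)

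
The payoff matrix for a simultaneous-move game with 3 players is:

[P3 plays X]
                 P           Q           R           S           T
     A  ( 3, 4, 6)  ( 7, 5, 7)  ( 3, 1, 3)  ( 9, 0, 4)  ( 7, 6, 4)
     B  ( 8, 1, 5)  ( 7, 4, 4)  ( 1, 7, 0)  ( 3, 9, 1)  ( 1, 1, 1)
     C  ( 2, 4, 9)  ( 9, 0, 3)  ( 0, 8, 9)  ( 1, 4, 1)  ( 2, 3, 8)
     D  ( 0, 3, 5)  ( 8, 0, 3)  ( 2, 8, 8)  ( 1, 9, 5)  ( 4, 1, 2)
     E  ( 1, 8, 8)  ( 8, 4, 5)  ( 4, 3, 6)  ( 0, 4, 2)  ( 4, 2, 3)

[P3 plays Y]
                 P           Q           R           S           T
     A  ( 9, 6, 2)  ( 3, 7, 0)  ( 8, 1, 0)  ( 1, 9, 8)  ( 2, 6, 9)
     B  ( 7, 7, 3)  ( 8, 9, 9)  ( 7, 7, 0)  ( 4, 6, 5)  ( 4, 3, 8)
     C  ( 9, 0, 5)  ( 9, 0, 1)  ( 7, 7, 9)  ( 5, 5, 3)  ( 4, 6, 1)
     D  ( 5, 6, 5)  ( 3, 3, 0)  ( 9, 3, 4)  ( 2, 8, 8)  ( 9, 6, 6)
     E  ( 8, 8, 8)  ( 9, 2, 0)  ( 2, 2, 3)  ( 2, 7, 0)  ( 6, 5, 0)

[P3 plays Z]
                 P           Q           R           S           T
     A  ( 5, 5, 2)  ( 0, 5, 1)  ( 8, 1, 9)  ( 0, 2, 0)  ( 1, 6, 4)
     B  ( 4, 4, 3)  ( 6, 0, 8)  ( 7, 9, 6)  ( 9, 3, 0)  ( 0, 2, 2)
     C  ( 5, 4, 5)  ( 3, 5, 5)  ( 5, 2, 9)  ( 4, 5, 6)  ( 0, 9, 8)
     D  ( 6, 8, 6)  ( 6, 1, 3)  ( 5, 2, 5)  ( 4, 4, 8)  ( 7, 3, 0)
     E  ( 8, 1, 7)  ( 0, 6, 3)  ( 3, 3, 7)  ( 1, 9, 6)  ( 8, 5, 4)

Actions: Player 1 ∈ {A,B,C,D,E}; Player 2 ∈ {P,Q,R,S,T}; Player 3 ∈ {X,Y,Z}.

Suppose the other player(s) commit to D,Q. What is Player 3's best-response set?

u_3(X vs D,Q) = 3
u_3(Y vs D,Q) = 0
u_3(Z vs D,Q) = 3
max payoff 3 at {X,Z}

BR_3 = {X,Z}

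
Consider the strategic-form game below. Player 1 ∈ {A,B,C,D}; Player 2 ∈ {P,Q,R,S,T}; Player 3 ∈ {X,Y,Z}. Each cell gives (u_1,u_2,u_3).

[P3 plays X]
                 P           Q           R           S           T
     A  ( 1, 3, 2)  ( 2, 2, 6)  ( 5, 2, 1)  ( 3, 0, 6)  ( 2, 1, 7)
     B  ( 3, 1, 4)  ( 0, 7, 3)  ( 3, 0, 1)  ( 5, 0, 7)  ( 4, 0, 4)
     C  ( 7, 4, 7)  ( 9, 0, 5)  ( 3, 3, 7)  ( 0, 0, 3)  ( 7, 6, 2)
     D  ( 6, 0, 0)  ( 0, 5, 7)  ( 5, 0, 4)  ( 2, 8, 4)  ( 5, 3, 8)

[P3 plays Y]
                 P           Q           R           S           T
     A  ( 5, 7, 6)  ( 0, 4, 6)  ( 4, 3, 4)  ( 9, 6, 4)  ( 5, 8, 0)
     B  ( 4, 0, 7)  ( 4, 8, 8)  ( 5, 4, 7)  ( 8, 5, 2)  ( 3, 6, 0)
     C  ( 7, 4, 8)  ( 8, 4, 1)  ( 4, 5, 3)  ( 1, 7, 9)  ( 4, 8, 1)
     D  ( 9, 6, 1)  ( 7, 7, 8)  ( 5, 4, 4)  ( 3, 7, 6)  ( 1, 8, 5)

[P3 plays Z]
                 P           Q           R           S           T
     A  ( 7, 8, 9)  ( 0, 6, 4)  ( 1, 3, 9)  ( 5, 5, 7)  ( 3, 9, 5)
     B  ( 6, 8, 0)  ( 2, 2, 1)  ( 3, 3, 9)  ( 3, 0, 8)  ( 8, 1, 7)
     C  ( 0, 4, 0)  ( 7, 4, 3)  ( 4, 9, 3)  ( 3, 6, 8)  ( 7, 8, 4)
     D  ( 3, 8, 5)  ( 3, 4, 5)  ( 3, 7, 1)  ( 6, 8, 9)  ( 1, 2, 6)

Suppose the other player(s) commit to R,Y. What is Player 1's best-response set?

P1 best: {B,D}

u_1(A vs R,Y) = 4
u_1(B vs R,Y) = 5
u_1(C vs R,Y) = 4
u_1(D vs R,Y) = 5
max payoff 5 at {B,D}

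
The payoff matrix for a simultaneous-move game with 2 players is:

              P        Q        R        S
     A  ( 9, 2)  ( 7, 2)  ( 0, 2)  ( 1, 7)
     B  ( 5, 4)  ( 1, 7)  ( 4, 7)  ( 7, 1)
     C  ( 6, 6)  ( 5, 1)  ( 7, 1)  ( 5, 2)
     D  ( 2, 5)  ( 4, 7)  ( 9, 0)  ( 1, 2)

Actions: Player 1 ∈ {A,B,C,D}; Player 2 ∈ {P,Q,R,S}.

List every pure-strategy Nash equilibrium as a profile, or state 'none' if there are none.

(A,P): not NE [P2→S gives 7>2]
(A,Q): not NE [P2→S gives 7>2]
(A,R): not NE [P1→D gives 9>0; P2→S gives 7>2]
(A,S): not NE [P1→B gives 7>1]
(B,P): not NE [P1→A gives 9>5; P2→R gives 7>4]
(B,Q): not NE [P1→A gives 7>1]
(B,R): not NE [P1→D gives 9>4]
(B,S): not NE [P2→R gives 7>1]
(C,P): not NE [P1→A gives 9>6]
(C,Q): not NE [P1→A gives 7>5; P2→P gives 6>1]
(C,R): not NE [P1→D gives 9>7; P2→P gives 6>1]
(C,S): not NE [P1→B gives 7>5; P2→P gives 6>2]
(D,P): not NE [P1→A gives 9>2; P2→Q gives 7>5]
(D,Q): not NE [P1→A gives 7>4]
(D,R): not NE [P2→Q gives 7>0]
(D,S): not NE [P1→B gives 7>1; P2→Q gives 7>2]

No pure NE.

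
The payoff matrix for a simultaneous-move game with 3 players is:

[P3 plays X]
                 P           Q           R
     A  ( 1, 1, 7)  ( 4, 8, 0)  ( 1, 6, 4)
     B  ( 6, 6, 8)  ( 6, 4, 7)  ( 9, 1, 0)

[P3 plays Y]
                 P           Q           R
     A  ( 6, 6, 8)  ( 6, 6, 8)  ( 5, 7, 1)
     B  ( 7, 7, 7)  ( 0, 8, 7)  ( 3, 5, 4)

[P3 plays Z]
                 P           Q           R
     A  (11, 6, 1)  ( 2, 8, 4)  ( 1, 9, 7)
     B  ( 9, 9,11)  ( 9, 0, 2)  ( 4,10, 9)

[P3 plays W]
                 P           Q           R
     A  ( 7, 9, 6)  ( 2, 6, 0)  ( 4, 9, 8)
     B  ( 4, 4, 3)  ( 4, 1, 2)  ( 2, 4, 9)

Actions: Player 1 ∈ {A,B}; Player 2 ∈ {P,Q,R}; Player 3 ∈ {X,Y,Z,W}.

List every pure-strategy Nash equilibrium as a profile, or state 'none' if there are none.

(A,P,X): not NE [P1→B gives 6>1; P2→Q gives 8>1; P3→Y gives 8>7]
(A,P,Y): not NE [P1→B gives 7>6; P2→R gives 7>6]
(A,P,Z): not NE [P2→R gives 9>6; P3→Y gives 8>1]
(A,P,W): not NE [P3→Y gives 8>6]
(A,Q,X): not NE [P1→B gives 6>4; P3→Y gives 8>0]
(A,Q,Y): not NE [P2→R gives 7>6]
(A,Q,Z): not NE [P1→B gives 9>2; P2→R gives 9>8; P3→Y gives 8>4]
(A,Q,W): not NE [P1→B gives 4>2; P2→R gives 9>6; P3→Y gives 8>0]
(A,R,X): not NE [P1→B gives 9>1; P2→Q gives 8>6; P3→W gives 8>4]
(A,R,Y): not NE [P3→W gives 8>1]
(A,R,Z): not NE [P1→B gives 4>1; P3→W gives 8>7]
(A,R,W): NE
(B,P,X): not NE [P3→Z gives 11>8]
(B,P,Y): not NE [P2→Q gives 8>7; P3→Z gives 11>7]
(B,P,Z): not NE [P1→A gives 11>9; P2→R gives 10>9]
(B,P,W): not NE [P1→A gives 7>4; P3→Z gives 11>3]
(B,Q,X): not NE [P2→P gives 6>4]
(B,Q,Y): not NE [P1→A gives 6>0]
(B,Q,Z): not NE [P2→R gives 10>0; P3→Y gives 7>2]
(B,Q,W): not NE [P2→R gives 4>1; P3→Y gives 7>2]
(B,R,X): not NE [P2→P gives 6>1; P3→W gives 9>0]
(B,R,Y): not NE [P1→A gives 5>3; P2→Q gives 8>5; P3→W gives 9>4]
(B,R,Z): NE
(B,R,W): not NE [P1→A gives 4>2]

NE set: (A,R,W), (B,R,Z)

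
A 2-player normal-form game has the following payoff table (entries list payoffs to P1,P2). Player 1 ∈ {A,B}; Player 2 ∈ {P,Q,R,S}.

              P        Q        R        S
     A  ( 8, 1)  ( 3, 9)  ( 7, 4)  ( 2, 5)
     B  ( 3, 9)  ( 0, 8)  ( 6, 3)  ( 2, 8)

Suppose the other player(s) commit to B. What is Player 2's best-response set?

BR_2 = {P}

u_2(P vs B) = 9
u_2(Q vs B) = 8
u_2(R vs B) = 3
u_2(S vs B) = 8
max payoff 9 at {P}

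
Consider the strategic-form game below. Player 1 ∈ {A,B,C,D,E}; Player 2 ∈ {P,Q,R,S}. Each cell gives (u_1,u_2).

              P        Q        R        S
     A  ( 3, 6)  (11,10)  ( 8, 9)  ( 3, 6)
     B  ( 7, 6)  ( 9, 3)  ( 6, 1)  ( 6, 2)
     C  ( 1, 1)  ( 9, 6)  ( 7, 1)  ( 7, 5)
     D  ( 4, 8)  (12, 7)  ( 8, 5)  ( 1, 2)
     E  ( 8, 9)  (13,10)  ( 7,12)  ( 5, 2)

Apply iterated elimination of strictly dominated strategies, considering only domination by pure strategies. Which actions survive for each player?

P2 drop S (Q beats it: A:10>6 B:3>2 C:6>5 D:7>2 E:10>2)
P1 drop B (E beats it: P:8>7 Q:13>9 R:7>6)
P1 drop C (A beats it: P:3>1 Q:11>9 R:8>7)
P1→{A,D,E} P2→{P,Q,R}

Survivors P1:{A,D,E} P2:{P,Q,R}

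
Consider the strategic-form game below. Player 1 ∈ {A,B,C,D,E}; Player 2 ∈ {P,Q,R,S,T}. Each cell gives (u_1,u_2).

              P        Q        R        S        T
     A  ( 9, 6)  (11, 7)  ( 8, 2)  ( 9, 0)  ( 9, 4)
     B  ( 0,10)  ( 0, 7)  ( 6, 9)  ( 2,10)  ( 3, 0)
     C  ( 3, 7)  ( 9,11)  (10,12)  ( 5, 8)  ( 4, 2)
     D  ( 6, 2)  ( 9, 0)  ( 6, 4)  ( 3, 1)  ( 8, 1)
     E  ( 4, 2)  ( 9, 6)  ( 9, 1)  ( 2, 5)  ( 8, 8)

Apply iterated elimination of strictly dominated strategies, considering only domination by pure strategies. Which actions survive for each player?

IESDS → P1:{A,C,E} P2:{Q,R,T}

P1 drop B (A beats it: P:9>0 Q:11>0 R:8>6 S:9>2 T:9>3)
P1 drop D (A beats it: P:9>6 Q:11>9 R:8>6 S:9>3 T:9>8)
P2 drop P (Q beats it: A:7>6 C:11>7 E:6>2)
P2 drop S (Q beats it: A:7>0 C:11>8 E:6>5)
P1→{A,C,E} P2→{Q,R,T}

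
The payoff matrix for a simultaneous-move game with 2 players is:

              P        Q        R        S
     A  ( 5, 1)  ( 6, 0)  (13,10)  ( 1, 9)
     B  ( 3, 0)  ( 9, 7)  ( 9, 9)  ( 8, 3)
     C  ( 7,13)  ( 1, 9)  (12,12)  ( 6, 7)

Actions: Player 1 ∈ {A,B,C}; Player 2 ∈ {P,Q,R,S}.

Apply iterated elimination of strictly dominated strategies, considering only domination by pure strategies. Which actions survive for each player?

P2 drop Q (R beats it: A:10>0 B:9>7 C:12>9)
P2 drop S (R beats it: A:10>9 B:9>3 C:12>7)
P1 drop B (A beats it: P:5>3 R:13>9)
P1→{A,C} P2→{P,R}

Remaining: P1:{A,C} P2:{P,R}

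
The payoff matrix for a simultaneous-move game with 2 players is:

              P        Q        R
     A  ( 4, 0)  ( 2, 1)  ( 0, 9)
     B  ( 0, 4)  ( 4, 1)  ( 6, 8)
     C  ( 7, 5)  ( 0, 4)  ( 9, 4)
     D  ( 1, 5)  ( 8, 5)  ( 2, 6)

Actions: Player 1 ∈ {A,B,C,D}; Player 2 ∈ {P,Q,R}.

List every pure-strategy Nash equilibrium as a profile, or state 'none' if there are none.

PSNE = {(C,P)}

(A,P): not NE [P1→C gives 7>4; P2→R gives 9>0]
(A,Q): not NE [P1→D gives 8>2; P2→R gives 9>1]
(A,R): not NE [P1→C gives 9>0]
(B,P): not NE [P1→C gives 7>0; P2→R gives 8>4]
(B,Q): not NE [P1→D gives 8>4; P2→R gives 8>1]
(B,R): not NE [P1→C gives 9>6]
(C,P): NE
(C,Q): not NE [P1→D gives 8>0; P2→P gives 5>4]
(C,R): not NE [P2→P gives 5>4]
(D,P): not NE [P1→C gives 7>1; P2→R gives 6>5]
(D,Q): not NE [P2→R gives 6>5]
(D,R): not NE [P1→C gives 9>2]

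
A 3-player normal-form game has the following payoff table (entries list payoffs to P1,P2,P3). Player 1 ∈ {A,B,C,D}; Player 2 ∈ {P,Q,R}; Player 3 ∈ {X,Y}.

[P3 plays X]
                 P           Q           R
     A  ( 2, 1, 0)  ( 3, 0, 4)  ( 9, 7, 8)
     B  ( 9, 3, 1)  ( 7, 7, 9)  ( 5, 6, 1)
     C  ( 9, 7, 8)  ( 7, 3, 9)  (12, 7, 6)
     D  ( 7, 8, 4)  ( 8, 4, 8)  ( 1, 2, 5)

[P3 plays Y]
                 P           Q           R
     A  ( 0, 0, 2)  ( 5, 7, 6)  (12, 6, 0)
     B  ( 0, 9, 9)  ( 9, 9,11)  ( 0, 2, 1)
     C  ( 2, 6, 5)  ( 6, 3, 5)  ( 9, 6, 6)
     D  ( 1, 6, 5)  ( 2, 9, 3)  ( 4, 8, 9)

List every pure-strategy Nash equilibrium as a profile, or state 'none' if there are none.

Nash profiles: (B,Q,Y), (C,P,X), (C,R,X)

(A,P,X): not NE [P1→C gives 9>2; P2→R gives 7>1; P3→Y gives 2>0]
(A,P,Y): not NE [P1→C gives 2>0; P2→Q gives 7>0]
(A,Q,X): not NE [P1→D gives 8>3; P2→R gives 7>0; P3→Y gives 6>4]
(A,Q,Y): not NE [P1→B gives 9>5]
(A,R,X): not NE [P1→C gives 12>9]
(A,R,Y): not NE [P2→Q gives 7>6; P3→X gives 8>0]
(B,P,X): not NE [P2→Q gives 7>3; P3→Y gives 9>1]
(B,P,Y): not NE [P1→C gives 2>0]
(B,Q,X): not NE [P1→D gives 8>7; P3→Y gives 11>9]
(B,Q,Y): NE
(B,R,X): not NE [P1→C gives 12>5; P2→Q gives 7>6]
(B,R,Y): not NE [P1→A gives 12>0; P2→Q gives 9>2]
(C,P,X): NE
(C,P,Y): not NE [P3→X gives 8>5]
(C,Q,X): not NE [P1→D gives 8>7; P2→R gives 7>3]
(C,Q,Y): not NE [P1→B gives 9>6; P2→R gives 6>3; P3→X gives 9>5]
(C,R,X): NE
(C,R,Y): not NE [P1→A gives 12>9]
(D,P,X): not NE [P1→C gives 9>7; P3→Y gives 5>4]
(D,P,Y): not NE [P1→C gives 2>1; P2→Q gives 9>6]
(D,Q,X): not NE [P2→P gives 8>4]
(D,Q,Y): not NE [P1→B gives 9>2; P3→X gives 8>3]
(D,R,X): not NE [P1→C gives 12>1; P2→P gives 8>2; P3→Y gives 9>5]
(D,R,Y): not NE [P1→A gives 12>4; P2→Q gives 9>8]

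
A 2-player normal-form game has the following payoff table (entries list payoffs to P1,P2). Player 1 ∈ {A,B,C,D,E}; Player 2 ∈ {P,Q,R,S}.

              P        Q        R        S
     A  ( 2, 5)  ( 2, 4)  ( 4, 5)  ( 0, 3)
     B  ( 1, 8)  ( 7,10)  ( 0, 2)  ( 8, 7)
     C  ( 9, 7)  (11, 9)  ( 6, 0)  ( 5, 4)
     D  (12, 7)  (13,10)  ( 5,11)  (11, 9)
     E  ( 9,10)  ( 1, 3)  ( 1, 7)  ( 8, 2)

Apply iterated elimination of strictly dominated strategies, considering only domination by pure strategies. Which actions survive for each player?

Survivors P1:{C,D} P2:{Q,R}

P1 drop A (C beats it: P:9>2 Q:11>2 R:6>4 S:5>0)
P1 drop B (D beats it: P:12>1 Q:13>7 R:5>0 S:11>8)
P1 drop E (D beats it: P:12>9 Q:13>1 R:5>1 S:11>8)
P2 drop P (Q beats it: C:9>7 D:10>7)
P2 drop S (Q beats it: C:9>4 D:10>9)
P1→{C,D} P2→{Q,R}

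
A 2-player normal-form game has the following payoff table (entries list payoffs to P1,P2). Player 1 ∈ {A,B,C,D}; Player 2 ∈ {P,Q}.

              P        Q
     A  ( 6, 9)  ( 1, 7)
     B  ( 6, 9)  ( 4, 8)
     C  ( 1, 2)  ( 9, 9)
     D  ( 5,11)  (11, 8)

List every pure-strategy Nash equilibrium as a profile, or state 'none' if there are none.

Nash profiles: (A,P), (B,P)

(A,P): NE
(A,Q): not NE [P1→D gives 11>1; P2→P gives 9>7]
(B,P): NE
(B,Q): not NE [P1→D gives 11>4; P2→P gives 9>8]
(C,P): not NE [P1→B gives 6>1; P2→Q gives 9>2]
(C,Q): not NE [P1→D gives 11>9]
(D,P): not NE [P1→B gives 6>5]
(D,Q): not NE [P2→P gives 11>8]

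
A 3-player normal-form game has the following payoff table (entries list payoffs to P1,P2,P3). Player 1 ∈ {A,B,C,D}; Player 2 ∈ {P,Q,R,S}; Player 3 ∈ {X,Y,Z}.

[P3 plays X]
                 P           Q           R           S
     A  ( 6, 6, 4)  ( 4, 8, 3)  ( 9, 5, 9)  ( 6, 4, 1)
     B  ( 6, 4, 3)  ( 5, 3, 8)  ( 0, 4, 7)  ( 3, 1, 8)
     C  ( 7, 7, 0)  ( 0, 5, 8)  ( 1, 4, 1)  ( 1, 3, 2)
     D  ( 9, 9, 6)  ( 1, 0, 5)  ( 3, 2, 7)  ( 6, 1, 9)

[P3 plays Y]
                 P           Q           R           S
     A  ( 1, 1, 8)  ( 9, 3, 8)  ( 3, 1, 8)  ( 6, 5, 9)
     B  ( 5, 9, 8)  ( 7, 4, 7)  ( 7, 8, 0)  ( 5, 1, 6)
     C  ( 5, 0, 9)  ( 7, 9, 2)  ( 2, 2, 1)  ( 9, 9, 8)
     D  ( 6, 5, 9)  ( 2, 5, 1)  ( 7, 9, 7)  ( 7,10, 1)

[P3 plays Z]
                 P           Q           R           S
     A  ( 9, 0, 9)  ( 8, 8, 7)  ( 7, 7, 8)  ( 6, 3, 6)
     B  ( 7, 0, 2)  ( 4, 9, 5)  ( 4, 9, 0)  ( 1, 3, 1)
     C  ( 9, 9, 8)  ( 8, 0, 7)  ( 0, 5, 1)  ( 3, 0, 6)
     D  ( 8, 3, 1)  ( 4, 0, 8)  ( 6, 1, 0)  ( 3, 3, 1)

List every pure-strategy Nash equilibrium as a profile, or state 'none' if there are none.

Nash profiles: (C,S,Y)

(A,P,X): not NE [P1→D gives 9>6; P2→Q gives 8>6; P3→Z gives 9>4]
(A,P,Y): not NE [P1→D gives 6>1; P2→S gives 5>1; P3→Z gives 9>8]
(A,P,Z): not NE [P2→Q gives 8>0]
(A,Q,X): not NE [P1→B gives 5>4; P3→Y gives 8>3]
(A,Q,Y): not NE [P2→S gives 5>3]
(A,Q,Z): not NE [P3→Y gives 8>7]
(A,R,X): not NE [P2→Q gives 8>5]
(A,R,Y): not NE [P1→D gives 7>3; P2→S gives 5>1; P3→X gives 9>8]
(A,R,Z): not NE [P2→Q gives 8>7; P3→X gives 9>8]
(A,S,X): not NE [P2→Q gives 8>4; P3→Y gives 9>1]
(A,S,Y): not NE [P1→C gives 9>6]
(A,S,Z): not NE [P2→Q gives 8>3; P3→Y gives 9>6]
(B,P,X): not NE [P1→D gives 9>6; P3→Y gives 8>3]
(B,P,Y): not NE [P1→D gives 6>5]
(B,P,Z): not NE [P1→C gives 9>7; P2→R gives 9>0; P3→Y gives 8>2]
(B,Q,X): not NE [P2→R gives 4>3]
(B,Q,Y): not NE [P1→A gives 9>7; P2→P gives 9>4; P3→X gives 8>7]
(B,Q,Z): not NE [P1→C gives 8>4; P3→X gives 8>5]
(B,R,X): not NE [P1→A gives 9>0]
(B,R,Y): not NE [P2→P gives 9>8; P3→X gives 7>0]
(B,R,Z): not NE [P1→A gives 7>4; P3→X gives 7>0]
(B,S,X): not NE [P1→D gives 6>3; P2→R gives 4>1]
(B,S,Y): not NE [P1→C gives 9>5; P2→P gives 9>1; P3→X gives 8>6]
(B,S,Z): not NE [P1→A gives 6>1; P2→R gives 9>3; P3→X gives 8>1]
(C,P,X): not NE [P1→D gives 9>7; P3→Y gives 9>0]
(C,P,Y): not NE [P1→D gives 6>5; P2→S gives 9>0]
(C,P,Z): not NE [P3→Y gives 9>8]
(C,Q,X): not NE [P1→B gives 5>0; P2→P gives 7>5]
(C,Q,Y): not NE [P1→A gives 9>7; P3→X gives 8>2]
(C,Q,Z): not NE [P2→P gives 9>0; P3→X gives 8>7]
(C,R,X): not NE [P1→A gives 9>1; P2→P gives 7>4]
(C,R,Y): not NE [P1→D gives 7>2; P2→S gives 9>2]
(C,R,Z): not NE [P1→A gives 7>0; P2→P gives 9>5]
(C,S,X): not NE [P1→D gives 6>1; P2→P gives 7>3; P3→Y gives 8>2]
(C,S,Y): NE
(C,S,Z): not NE [P1→A gives 6>3; P2→P gives 9>0; P3→Y gives 8>6]
(D,P,X): not NE [P3→Y gives 9>6]
(D,P,Y): not NE [P2→S gives 10>5]
(D,P,Z): not NE [P1→C gives 9>8; P3→Y gives 9>1]
(D,Q,X): not NE [P1→B gives 5>1; P2→P gives 9>0; P3→Z gives 8>5]
(D,Q,Y): not NE [P1→A gives 9>2; P2→S gives 10>5; P3→Z gives 8>1]
(D,Q,Z): not NE [P1→C gives 8>4; P2→S gives 3>0]
(D,R,X): not NE [P1→A gives 9>3; P2→P gives 9>2]
(D,R,Y): not NE [P2→S gives 10>9]
(D,R,Z): not NE [P1→A gives 7>6; P2→S gives 3>1; P3→Y gives 7>0]
(D,S,X): not NE [P2→P gives 9>1]
(D,S,Y): not NE [P1→C gives 9>7; P3→X gives 9>1]
(D,S,Z): not NE [P1→A gives 6>3; P3→X gives 9>1]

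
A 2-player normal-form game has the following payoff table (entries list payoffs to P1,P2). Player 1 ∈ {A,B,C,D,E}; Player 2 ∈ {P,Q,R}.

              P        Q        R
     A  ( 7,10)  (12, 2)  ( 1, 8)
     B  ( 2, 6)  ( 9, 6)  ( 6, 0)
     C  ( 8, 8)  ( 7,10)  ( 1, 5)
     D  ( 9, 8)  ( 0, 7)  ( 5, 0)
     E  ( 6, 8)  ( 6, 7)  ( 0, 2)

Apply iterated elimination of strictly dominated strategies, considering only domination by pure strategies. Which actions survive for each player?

Survivors P1:{A,C,D} P2:{P,Q}

P1 drop E (A beats it: P:7>6 Q:12>6 R:1>0)
P2 drop R (P beats it: A:10>8 B:6>0 C:8>5 D:8>0)
P1 drop B (A beats it: P:7>2 Q:12>9)
P1→{A,C,D} P2→{P,Q}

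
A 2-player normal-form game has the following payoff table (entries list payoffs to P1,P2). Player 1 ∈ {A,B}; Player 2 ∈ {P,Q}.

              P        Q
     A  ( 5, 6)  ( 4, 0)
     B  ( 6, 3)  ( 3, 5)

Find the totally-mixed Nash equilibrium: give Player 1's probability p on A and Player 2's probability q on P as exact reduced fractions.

P1 mixes 1/4 on A; P2 mixes 1/2 on P

P1 indiff ⇒ q·5+(1-q)·4 = q·6+(1-q)·3 ⇒ q(-1) = (1-q)(-1) ⇒ q = 1/2
P2 indiff ⇒ p·6+(1-p)·3 = p·0+(1-p)·5 ⇒ p(6) = (1-p)(2) ⇒ p = 1/4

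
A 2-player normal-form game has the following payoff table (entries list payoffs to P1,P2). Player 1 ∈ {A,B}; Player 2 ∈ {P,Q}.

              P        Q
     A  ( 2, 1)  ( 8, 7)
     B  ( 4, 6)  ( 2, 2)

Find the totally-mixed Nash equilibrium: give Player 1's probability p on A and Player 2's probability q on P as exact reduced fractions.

p=2/5, q=3/4

P1 indiff ⇒ q·2+(1-q)·8 = q·4+(1-q)·2 ⇒ q(-2) = (1-q)(-6) ⇒ q = 3/4
P2 indiff ⇒ p·1+(1-p)·6 = p·7+(1-p)·2 ⇒ p(-6) = (1-p)(-4) ⇒ p = 2/5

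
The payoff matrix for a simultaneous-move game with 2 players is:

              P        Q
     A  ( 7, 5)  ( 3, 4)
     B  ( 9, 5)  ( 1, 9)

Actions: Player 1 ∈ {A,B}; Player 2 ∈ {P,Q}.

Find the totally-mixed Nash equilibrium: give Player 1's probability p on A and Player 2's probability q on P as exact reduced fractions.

p=4/5, q=1/2

P1 indiff ⇒ q·7+(1-q)·3 = q·9+(1-q)·1 ⇒ q(-2) = (1-q)(-2) ⇒ q = 1/2
P2 indiff ⇒ p·5+(1-p)·5 = p·4+(1-p)·9 ⇒ p(1) = (1-p)(4) ⇒ p = 4/5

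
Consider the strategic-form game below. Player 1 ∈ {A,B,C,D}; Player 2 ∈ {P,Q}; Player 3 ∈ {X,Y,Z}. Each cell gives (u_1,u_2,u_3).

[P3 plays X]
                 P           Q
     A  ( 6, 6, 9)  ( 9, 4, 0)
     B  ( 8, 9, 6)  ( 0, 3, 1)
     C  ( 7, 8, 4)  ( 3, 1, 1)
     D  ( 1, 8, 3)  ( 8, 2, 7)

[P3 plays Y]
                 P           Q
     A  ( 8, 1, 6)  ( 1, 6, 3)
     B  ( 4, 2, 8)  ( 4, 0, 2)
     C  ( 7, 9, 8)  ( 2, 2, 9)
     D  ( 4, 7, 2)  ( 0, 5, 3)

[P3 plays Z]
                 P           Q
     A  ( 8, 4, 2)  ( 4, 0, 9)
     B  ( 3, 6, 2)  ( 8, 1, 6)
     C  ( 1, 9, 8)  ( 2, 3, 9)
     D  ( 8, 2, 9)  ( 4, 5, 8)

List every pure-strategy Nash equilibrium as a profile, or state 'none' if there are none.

No pure NE.

(A,P,X): not NE [P1→B gives 8>6]
(A,P,Y): not NE [P2→Q gives 6>1; P3→X gives 9>6]
(A,P,Z): not NE [P3→X gives 9>2]
(A,Q,X): not NE [P2→P gives 6>4; P3→Z gives 9>0]
(A,Q,Y): not NE [P1→B gives 4>1; P3→Z gives 9>3]
(A,Q,Z): not NE [P1→B gives 8>4; P2→P gives 4>0]
(B,P,X): not NE [P3→Y gives 8>6]
(B,P,Y): not NE [P1→A gives 8>4]
(B,P,Z): not NE [P1→D gives 8>3; P3→Y gives 8>2]
(B,Q,X): not NE [P1→A gives 9>0; P2→P gives 9>3; P3→Z gives 6>1]
(B,Q,Y): not NE [P2→P gives 2>0; P3→Z gives 6>2]
(B,Q,Z): not NE [P2→P gives 6>1]
(C,P,X): not NE [P1→B gives 8>7; P3→Z gives 8>4]
(C,P,Y): not NE [P1→A gives 8>7]
(C,P,Z): not NE [P1→D gives 8>1]
(C,Q,X): not NE [P1→A gives 9>3; P2→P gives 8>1; P3→Z gives 9>1]
(C,Q,Y): not NE [P1→B gives 4>2; P2→P gives 9>2]
(C,Q,Z): not NE [P1→B gives 8>2; P2→P gives 9>3]
(D,P,X): not NE [P1→B gives 8>1; P3→Z gives 9>3]
(D,P,Y): not NE [P1→A gives 8>4; P3→Z gives 9>2]
(D,P,Z): not NE [P2→Q gives 5>2]
(D,Q,X): not NE [P1→A gives 9>8; P2→P gives 8>2; P3→Z gives 8>7]
(D,Q,Y): not NE [P1→B gives 4>0; P2→P gives 7>5; P3→Z gives 8>3]
(D,Q,Z): not NE [P1→B gives 8>4]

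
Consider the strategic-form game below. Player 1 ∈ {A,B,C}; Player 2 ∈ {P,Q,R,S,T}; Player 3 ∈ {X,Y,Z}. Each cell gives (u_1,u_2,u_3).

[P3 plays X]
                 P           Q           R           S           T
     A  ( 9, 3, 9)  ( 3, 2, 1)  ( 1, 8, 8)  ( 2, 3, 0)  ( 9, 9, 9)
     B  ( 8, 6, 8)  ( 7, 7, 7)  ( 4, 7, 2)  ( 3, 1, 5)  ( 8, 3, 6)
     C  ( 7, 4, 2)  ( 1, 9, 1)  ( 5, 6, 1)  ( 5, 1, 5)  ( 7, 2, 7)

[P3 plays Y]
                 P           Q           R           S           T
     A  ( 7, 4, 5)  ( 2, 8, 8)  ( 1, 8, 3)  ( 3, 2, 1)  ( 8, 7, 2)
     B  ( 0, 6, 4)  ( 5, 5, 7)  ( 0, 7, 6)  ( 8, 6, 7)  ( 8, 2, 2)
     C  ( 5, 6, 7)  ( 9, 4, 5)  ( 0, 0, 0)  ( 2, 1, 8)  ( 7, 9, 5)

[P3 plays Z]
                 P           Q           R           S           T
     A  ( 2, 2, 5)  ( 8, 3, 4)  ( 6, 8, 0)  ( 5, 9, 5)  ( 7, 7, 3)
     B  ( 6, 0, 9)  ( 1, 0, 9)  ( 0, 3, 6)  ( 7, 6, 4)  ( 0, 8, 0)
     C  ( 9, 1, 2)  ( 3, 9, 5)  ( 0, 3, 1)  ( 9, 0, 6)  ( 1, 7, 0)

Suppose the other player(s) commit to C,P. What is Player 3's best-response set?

BR_3 = {Y}

u_3(X vs C,P) = 2
u_3(Y vs C,P) = 7
u_3(Z vs C,P) = 2
max payoff 7 at {Y}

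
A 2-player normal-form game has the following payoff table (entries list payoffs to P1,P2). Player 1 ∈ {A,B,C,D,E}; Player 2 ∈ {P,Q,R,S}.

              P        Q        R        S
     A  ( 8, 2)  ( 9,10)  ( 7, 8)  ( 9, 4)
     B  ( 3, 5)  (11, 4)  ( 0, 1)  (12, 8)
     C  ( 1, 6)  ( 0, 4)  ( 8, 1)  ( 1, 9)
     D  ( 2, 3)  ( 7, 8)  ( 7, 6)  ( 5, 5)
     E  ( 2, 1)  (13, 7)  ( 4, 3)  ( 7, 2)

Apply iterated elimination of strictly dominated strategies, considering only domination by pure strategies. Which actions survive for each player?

IESDS → P1:{B,E} P2:{Q,S}

P2 drop P (S beats it: A:4>2 B:8>5 C:9>6 D:5>3 E:2>1)
P2 drop R (Q beats it: A:10>8 B:4>1 C:4>1 D:8>6 E:7>3)
P1 drop A (B beats it: Q:11>9 S:12>9)
P1 drop C (B beats it: Q:11>0 S:12>1)
P1 drop D (B beats it: Q:11>7 S:12>5)
P1→{B,E} P2→{Q,S}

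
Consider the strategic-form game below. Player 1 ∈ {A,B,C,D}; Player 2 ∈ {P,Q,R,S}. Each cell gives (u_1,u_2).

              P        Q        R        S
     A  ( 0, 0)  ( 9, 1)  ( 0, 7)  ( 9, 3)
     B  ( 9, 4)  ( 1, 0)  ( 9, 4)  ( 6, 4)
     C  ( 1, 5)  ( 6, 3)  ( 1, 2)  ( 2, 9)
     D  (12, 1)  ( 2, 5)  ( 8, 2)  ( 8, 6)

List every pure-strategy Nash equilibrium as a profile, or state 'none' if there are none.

NE set: (B,R)

(A,P): not NE [P1→D gives 12>0; P2→R gives 7>0]
(A,Q): not NE [P2→R gives 7>1]
(A,R): not NE [P1→B gives 9>0]
(A,S): not NE [P2→R gives 7>3]
(B,P): not NE [P1→D gives 12>9]
(B,Q): not NE [P1→A gives 9>1; P2→S gives 4>0]
(B,R): NE
(B,S): not NE [P1→A gives 9>6]
(C,P): not NE [P1→D gives 12>1; P2→S gives 9>5]
(C,Q): not NE [P1→A gives 9>6; P2→S gives 9>3]
(C,R): not NE [P1→B gives 9>1; P2→S gives 9>2]
(C,S): not NE [P1→A gives 9>2]
(D,P): not NE [P2→S gives 6>1]
(D,Q): not NE [P1→A gives 9>2; P2→S gives 6>5]
(D,R): not NE [P1→B gives 9>8; P2→S gives 6>2]
(D,S): not NE [P1→A gives 9>8]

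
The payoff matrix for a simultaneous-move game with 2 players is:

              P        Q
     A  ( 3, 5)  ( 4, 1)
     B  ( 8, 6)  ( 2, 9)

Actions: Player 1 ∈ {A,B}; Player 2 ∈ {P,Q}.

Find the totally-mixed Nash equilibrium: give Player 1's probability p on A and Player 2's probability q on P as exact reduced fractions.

p=3/7, q=2/7

P1 indiff ⇒ q·3+(1-q)·4 = q·8+(1-q)·2 ⇒ q(-5) = (1-q)(-2) ⇒ q = 2/7
P2 indiff ⇒ p·5+(1-p)·6 = p·1+(1-p)·9 ⇒ p(4) = (1-p)(3) ⇒ p = 3/7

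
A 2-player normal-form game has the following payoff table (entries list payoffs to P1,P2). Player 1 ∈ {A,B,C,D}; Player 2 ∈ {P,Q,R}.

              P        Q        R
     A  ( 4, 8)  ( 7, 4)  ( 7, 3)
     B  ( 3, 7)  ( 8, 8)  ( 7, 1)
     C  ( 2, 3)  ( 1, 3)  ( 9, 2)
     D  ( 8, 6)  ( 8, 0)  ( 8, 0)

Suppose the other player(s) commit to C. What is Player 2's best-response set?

argmax u_2 = {P,Q}

u_2(P vs C) = 3
u_2(Q vs C) = 3
u_2(R vs C) = 2
max payoff 3 at {P,Q}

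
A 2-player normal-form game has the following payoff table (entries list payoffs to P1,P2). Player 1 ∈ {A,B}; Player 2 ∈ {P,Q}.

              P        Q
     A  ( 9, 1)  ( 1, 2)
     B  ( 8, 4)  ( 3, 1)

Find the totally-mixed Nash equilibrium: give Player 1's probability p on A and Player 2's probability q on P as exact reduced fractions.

P1 indiff ⇒ q·9+(1-q)·1 = q·8+(1-q)·3 ⇒ q(1) = (1-q)(2) ⇒ q = 2/3
P2 indiff ⇒ p·1+(1-p)·4 = p·2+(1-p)·1 ⇒ p(-1) = (1-p)(-3) ⇒ p = 3/4

p=3/4, q=2/3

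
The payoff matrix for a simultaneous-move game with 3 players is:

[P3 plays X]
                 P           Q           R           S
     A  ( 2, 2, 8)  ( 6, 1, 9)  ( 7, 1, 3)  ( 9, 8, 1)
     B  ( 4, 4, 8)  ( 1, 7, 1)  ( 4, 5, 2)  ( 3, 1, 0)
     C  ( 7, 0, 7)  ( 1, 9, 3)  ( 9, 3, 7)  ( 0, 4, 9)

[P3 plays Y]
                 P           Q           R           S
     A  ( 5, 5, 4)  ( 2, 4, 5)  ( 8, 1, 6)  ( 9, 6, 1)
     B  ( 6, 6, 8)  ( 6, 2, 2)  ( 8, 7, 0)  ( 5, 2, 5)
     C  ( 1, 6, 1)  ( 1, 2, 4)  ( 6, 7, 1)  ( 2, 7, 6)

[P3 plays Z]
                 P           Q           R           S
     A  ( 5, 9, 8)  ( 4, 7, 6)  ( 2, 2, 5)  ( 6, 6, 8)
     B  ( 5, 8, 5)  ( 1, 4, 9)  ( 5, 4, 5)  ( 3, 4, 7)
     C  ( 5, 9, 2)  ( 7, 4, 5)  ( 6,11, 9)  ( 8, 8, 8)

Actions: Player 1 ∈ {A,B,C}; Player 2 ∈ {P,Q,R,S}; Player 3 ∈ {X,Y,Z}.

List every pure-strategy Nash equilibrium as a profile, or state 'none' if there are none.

(A,P,X): not NE [P1→C gives 7>2; P2→S gives 8>2]
(A,P,Y): not NE [P1→B gives 6>5; P2→S gives 6>5; P3→Z gives 8>4]
(A,P,Z): NE
(A,Q,X): not NE [P2→S gives 8>1]
(A,Q,Y): not NE [P1→B gives 6>2; P2→S gives 6>4; P3→X gives 9>5]
(A,Q,Z): not NE [P1→C gives 7>4; P2→P gives 9>7; P3→X gives 9>6]
(A,R,X): not NE [P1→C gives 9>7; P2→S gives 8>1; P3→Y gives 6>3]
(A,R,Y): not NE [P2→S gives 6>1]
(A,R,Z): not NE [P1→C gives 6>2; P2→P gives 9>2; P3→Y gives 6>5]
(A,S,X): not NE [P3→Z gives 8>1]
(A,S,Y): not NE [P3→Z gives 8>1]
(A,S,Z): not NE [P1→C gives 8>6; P2→P gives 9>6]
(B,P,X): not NE [P1→C gives 7>4; P2→Q gives 7>4]
(B,P,Y): not NE [P2→R gives 7>6]
(B,P,Z): not NE [P3→Y gives 8>5]
(B,Q,X): not NE [P1→A gives 6>1; P3→Z gives 9>1]
(B,Q,Y): not NE [P2→R gives 7>2; P3→Z gives 9>2]
(B,Q,Z): not NE [P1→C gives 7>1; P2→P gives 8>4]
(B,R,X): not NE [P1→C gives 9>4; P2→Q gives 7>5; P3→Z gives 5>2]
(B,R,Y): not NE [P3→Z gives 5>0]
(B,R,Z): not NE [P1→C gives 6>5; P2→P gives 8>4]
(B,S,X): not NE [P1→A gives 9>3; P2→Q gives 7>1; P3→Z gives 7>0]
(B,S,Y): not NE [P1→A gives 9>5; P2→R gives 7>2; P3→Z gives 7>5]
(B,S,Z): not NE [P1→C gives 8>3; P2→P gives 8>4]
(C,P,X): not NE [P2→Q gives 9>0]
(C,P,Y): not NE [P1→B gives 6>1; P2→S gives 7>6; P3→X gives 7>1]
(C,P,Z): not NE [P2→R gives 11>9; P3→X gives 7>2]
(C,Q,X): not NE [P1→A gives 6>1; P3→Z gives 5>3]
(C,Q,Y): not NE [P1→B gives 6>1; P2→S gives 7>2; P3→Z gives 5>4]
(C,Q,Z): not NE [P2→R gives 11>4]
(C,R,X): not NE [P2→Q gives 9>3; P3→Z gives 9>7]
(C,R,Y): not NE [P1→B gives 8>6; P3→Z gives 9>1]
(C,R,Z): NE
(C,S,X): not NE [P1→A gives 9>0; P2→Q gives 9>4]
(C,S,Y): not NE [P1→A gives 9>2; P3→X gives 9>6]
(C,S,Z): not NE [P2→R gives 11>8; P3→X gives 9>8]

PSNE = {(A,P,Z), (C,R,Z)}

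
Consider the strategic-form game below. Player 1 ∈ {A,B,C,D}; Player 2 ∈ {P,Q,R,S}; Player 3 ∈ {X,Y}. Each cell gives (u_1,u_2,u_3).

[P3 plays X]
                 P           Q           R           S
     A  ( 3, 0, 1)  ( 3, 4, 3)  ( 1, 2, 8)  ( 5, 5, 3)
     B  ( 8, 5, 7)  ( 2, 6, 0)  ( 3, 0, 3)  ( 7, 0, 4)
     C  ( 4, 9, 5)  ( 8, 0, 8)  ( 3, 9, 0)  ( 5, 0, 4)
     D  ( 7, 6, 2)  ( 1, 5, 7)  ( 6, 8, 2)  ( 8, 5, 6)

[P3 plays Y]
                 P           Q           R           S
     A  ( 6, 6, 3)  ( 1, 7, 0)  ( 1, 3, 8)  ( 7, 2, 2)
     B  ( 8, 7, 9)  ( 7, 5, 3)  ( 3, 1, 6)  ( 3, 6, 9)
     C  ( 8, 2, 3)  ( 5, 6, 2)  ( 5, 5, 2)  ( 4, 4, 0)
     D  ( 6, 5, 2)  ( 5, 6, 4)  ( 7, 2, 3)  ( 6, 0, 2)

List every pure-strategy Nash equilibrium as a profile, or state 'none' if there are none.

NE set: (B,P,Y)

(A,P,X): not NE [P1→B gives 8>3; P2→S gives 5>0; P3→Y gives 3>1]
(A,P,Y): not NE [P1→C gives 8>6; P2→Q gives 7>6]
(A,Q,X): not NE [P1→C gives 8>3; P2→S gives 5>4]
(A,Q,Y): not NE [P1→B gives 7>1; P3→X gives 3>0]
(A,R,X): not NE [P1→D gives 6>1; P2→S gives 5>2]
(A,R,Y): not NE [P1→D gives 7>1; P2→Q gives 7>3]
(A,S,X): not NE [P1→D gives 8>5]
(A,S,Y): not NE [P2→Q gives 7>2; P3→X gives 3>2]
(B,P,X): not NE [P2→Q gives 6>5; P3→Y gives 9>7]
(B,P,Y): NE
(B,Q,X): not NE [P1→C gives 8>2; P3→Y gives 3>0]
(B,Q,Y): not NE [P2→P gives 7>5]
(B,R,X): not NE [P1→D gives 6>3; P2→Q gives 6>0; P3→Y gives 6>3]
(B,R,Y): not NE [P1→D gives 7>3; P2→P gives 7>1]
(B,S,X): not NE [P1→D gives 8>7; P2→Q gives 6>0; P3→Y gives 9>4]
(B,S,Y): not NE [P1→A gives 7>3; P2→P gives 7>6]
(C,P,X): not NE [P1→B gives 8>4]
(C,P,Y): not NE [P2→Q gives 6>2; P3→X gives 5>3]
(C,Q,X): not NE [P2→R gives 9>0]
(C,Q,Y): not NE [P1→B gives 7>5; P3→X gives 8>2]
(C,R,X): not NE [P1→D gives 6>3; P3→Y gives 2>0]
(C,R,Y): not NE [P1→D gives 7>5; P2→Q gives 6>5]
(C,S,X): not NE [P1→D gives 8>5; P2→R gives 9>0]
(C,S,Y): not NE [P1→A gives 7>4; P2→Q gives 6>4; P3→X gives 4>0]
(D,P,X): not NE [P1→B gives 8>7; P2→R gives 8>6]
(D,P,Y): not NE [P1→C gives 8>6; P2→Q gives 6>5]
(D,Q,X): not NE [P1→C gives 8>1; P2→R gives 8>5]
(D,Q,Y): not NE [P1→B gives 7>5; P3→X gives 7>4]
(D,R,X): not NE [P3→Y gives 3>2]
(D,R,Y): not NE [P2→Q gives 6>2]
(D,S,X): not NE [P2→R gives 8>5]
(D,S,Y): not NE [P1→A gives 7>6; P2→Q gives 6>0; P3→X gives 6>2]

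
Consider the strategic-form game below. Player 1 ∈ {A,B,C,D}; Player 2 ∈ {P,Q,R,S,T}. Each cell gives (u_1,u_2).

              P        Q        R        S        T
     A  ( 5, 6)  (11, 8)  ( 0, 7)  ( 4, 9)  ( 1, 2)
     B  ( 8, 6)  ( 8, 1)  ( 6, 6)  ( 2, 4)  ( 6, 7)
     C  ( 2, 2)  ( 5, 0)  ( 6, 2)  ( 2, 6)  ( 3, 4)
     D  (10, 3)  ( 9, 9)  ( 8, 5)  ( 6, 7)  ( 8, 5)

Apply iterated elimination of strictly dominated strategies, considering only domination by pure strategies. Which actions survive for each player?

P1 drop B (D beats it: P:10>8 Q:9>8 R:8>6 S:6>2 T:8>6)
P1 drop C (D beats it: P:10>2 Q:9>5 R:8>6 S:6>2 T:8>3)
P2 drop P (Q beats it: A:8>6 D:9>3)
P2 drop R (Q beats it: A:8>7 D:9>5)
P2 drop T (Q beats it: A:8>2 D:9>5)
P1→{A,D} P2→{Q,S}

Remaining: P1:{A,D} P2:{Q,S}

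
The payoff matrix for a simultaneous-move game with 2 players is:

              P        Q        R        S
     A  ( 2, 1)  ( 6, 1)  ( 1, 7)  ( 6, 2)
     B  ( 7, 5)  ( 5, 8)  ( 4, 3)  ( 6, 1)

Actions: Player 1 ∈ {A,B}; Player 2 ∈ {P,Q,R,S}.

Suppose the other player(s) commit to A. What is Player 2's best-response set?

u_2(P vs A) = 1
u_2(Q vs A) = 1
u_2(R vs A) = 7
u_2(S vs A) = 2
max payoff 7 at {R}

BR_2 = {R}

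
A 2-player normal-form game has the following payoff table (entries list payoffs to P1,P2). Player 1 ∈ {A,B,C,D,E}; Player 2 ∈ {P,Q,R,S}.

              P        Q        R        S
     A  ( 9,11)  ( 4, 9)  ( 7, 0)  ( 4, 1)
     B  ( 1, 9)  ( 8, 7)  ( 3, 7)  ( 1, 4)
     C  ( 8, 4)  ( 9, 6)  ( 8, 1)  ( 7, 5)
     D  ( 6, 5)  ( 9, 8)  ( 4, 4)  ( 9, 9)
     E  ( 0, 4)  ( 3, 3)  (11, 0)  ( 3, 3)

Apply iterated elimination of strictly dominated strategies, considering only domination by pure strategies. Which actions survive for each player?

Survivors P1:{A,C,D} P2:{P,Q,S}

P1 drop B (C beats it: P:8>1 Q:9>8 R:8>3 S:7>1)
P2 drop R (P beats it: A:11>0 C:4>1 D:5>4 E:4>0)
P1 drop E (A beats it: P:9>0 Q:4>3 S:4>3)
P1→{A,C,D} P2→{P,Q,S}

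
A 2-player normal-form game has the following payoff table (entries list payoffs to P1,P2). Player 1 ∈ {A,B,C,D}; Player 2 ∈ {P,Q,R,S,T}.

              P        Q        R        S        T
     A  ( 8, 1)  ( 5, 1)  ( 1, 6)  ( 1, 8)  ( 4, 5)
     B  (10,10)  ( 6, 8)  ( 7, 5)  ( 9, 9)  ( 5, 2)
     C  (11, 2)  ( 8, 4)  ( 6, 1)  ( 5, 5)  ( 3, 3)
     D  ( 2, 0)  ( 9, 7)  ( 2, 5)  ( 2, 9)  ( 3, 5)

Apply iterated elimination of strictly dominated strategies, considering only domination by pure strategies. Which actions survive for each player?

IESDS → P1:{B,C} P2:{P,S}

P1 drop A (B beats it: P:10>8 Q:6>5 R:7>1 S:9>1 T:5>4)
P2 drop Q (S beats it: B:9>8 C:5>4 D:9>7)
P1 drop D (B beats it: P:10>2 R:7>2 S:9>2 T:5>3)
P2 drop R (P beats it: B:10>5 C:2>1)
P2 drop T (S beats it: B:9>2 C:5>3)
P1→{B,C} P2→{P,S}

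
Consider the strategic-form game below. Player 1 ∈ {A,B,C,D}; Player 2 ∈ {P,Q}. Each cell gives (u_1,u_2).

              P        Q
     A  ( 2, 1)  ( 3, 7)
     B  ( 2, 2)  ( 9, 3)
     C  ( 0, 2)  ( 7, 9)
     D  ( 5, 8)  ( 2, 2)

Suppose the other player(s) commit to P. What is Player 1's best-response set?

u_1(A vs P) = 2
u_1(B vs P) = 2
u_1(C vs P) = 0
u_1(D vs P) = 5
max payoff 5 at {D}

BR_1 = {D}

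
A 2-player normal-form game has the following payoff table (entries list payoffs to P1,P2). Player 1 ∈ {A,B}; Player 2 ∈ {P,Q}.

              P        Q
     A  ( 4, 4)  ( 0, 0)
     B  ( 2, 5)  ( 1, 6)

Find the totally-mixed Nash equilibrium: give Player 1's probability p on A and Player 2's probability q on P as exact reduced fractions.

P1 indiff ⇒ q·4+(1-q)·0 = q·2+(1-q)·1 ⇒ q(2) = (1-q)(1) ⇒ q = 1/3
P2 indiff ⇒ p·4+(1-p)·5 = p·0+(1-p)·6 ⇒ p(4) = (1-p)(1) ⇒ p = 1/5

(p,q) = (1/5, 1/3)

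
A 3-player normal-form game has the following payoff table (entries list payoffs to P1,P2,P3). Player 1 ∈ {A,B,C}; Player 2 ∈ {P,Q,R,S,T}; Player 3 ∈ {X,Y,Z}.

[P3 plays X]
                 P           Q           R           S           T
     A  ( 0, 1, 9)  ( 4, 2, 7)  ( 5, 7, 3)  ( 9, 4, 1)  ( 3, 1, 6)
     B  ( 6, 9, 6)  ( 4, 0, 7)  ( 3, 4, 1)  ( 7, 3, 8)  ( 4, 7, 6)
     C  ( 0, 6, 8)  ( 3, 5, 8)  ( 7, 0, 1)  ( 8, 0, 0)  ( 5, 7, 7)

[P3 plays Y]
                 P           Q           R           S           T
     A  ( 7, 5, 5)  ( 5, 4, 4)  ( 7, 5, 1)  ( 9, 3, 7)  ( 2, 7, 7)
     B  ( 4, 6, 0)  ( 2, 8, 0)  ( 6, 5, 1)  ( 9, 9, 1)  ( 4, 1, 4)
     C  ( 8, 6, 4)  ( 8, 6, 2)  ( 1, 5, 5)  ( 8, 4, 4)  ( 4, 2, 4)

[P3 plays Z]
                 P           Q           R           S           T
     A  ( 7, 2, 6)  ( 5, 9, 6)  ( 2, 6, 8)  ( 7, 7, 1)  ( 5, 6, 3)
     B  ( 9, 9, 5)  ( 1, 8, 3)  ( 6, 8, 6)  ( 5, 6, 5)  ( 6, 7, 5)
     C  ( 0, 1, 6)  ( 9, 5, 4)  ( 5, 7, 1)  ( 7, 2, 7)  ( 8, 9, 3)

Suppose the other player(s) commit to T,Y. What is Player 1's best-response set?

P1 best: {B,C}

u_1(A vs T,Y) = 2
u_1(B vs T,Y) = 4
u_1(C vs T,Y) = 4
max payoff 4 at {B,C}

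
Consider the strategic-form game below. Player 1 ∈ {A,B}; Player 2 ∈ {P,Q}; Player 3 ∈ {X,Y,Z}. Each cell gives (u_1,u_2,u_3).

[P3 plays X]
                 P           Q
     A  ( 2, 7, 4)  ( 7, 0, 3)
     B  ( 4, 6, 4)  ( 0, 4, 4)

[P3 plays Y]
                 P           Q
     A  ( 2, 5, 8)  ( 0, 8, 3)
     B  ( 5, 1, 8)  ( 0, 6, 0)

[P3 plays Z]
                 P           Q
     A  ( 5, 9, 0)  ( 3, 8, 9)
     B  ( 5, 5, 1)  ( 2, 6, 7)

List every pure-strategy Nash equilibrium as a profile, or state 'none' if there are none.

(A,P,X): not NE [P1→B gives 4>2; P3→Y gives 8>4]
(A,P,Y): not NE [P1→B gives 5>2; P2→Q gives 8>5]
(A,P,Z): not NE [P3→Y gives 8>0]
(A,Q,X): not NE [P2→P gives 7>0; P3→Z gives 9>3]
(A,Q,Y): not NE [P3→Z gives 9>3]
(A,Q,Z): not NE [P2→P gives 9>8]
(B,P,X): not NE [P3→Y gives 8>4]
(B,P,Y): not NE [P2→Q gives 6>1]
(B,P,Z): not NE [P2→Q gives 6>5; P3→Y gives 8>1]
(B,Q,X): not NE [P1→A gives 7>0; P2→P gives 6>4; P3→Z gives 7>4]
(B,Q,Y): not NE [P3→Z gives 7>0]
(B,Q,Z): not NE [P1→A gives 3>2]

No pure NE.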